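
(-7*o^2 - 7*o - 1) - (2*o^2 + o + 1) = -9*o^2 - 8*o - 2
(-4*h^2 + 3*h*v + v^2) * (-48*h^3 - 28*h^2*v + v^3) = 192*h^5 - 32*h^4*v - 132*h^3*v^2 - 32*h^2*v^3 + 3*h*v^4 + v^5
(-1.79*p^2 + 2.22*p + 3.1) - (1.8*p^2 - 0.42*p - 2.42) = -3.59*p^2 + 2.64*p + 5.52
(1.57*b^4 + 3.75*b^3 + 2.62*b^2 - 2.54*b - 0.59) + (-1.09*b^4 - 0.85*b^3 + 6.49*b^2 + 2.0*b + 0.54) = 0.48*b^4 + 2.9*b^3 + 9.11*b^2 - 0.54*b - 0.0499999999999999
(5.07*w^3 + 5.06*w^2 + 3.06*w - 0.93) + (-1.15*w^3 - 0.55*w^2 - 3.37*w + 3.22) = 3.92*w^3 + 4.51*w^2 - 0.31*w + 2.29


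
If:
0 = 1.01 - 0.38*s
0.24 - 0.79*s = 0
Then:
No Solution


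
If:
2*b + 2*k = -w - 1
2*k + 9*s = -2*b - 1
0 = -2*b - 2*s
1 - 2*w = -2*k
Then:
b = 0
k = -1/2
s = 0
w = 0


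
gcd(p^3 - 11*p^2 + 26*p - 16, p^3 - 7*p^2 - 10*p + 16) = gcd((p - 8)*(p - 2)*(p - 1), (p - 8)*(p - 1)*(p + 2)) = p^2 - 9*p + 8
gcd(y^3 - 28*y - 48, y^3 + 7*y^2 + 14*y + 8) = y^2 + 6*y + 8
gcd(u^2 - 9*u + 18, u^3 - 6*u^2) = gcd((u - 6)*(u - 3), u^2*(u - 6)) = u - 6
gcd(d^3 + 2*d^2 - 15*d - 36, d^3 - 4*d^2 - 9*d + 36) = d^2 - d - 12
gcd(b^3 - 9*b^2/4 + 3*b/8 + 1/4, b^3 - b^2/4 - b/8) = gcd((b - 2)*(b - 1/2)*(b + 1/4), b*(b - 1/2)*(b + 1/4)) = b^2 - b/4 - 1/8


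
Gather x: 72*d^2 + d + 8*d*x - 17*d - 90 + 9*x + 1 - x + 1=72*d^2 - 16*d + x*(8*d + 8) - 88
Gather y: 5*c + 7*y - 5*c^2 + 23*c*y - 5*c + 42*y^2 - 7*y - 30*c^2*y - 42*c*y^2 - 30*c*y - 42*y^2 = -5*c^2 - 42*c*y^2 + y*(-30*c^2 - 7*c)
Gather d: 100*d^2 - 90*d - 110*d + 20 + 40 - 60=100*d^2 - 200*d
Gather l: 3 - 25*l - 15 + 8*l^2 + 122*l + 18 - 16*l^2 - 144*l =-8*l^2 - 47*l + 6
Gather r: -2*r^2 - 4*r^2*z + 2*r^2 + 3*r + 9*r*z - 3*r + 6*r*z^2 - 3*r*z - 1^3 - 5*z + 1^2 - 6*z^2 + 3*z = -4*r^2*z + r*(6*z^2 + 6*z) - 6*z^2 - 2*z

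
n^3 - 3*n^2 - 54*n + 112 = (n - 8)*(n - 2)*(n + 7)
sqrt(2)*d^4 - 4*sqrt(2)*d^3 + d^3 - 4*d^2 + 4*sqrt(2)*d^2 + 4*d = d*(d - 2)^2*(sqrt(2)*d + 1)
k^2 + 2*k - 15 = (k - 3)*(k + 5)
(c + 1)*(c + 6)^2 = c^3 + 13*c^2 + 48*c + 36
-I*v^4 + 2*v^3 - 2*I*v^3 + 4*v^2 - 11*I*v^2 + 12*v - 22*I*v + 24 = (v + 2)*(v - 3*I)*(v + 4*I)*(-I*v + 1)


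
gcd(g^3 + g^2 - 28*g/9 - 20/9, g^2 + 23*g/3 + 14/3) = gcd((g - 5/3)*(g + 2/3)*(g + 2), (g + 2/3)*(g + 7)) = g + 2/3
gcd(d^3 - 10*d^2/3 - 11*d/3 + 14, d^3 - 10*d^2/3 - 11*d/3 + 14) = d^3 - 10*d^2/3 - 11*d/3 + 14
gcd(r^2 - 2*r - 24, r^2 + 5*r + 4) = r + 4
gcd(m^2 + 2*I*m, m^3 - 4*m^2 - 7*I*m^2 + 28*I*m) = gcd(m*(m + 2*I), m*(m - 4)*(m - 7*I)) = m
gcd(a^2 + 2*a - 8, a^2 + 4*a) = a + 4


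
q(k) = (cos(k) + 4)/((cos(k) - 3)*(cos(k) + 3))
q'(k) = -sin(k)/((cos(k) - 3)*(cos(k) + 3)) + (cos(k) + 4)*sin(k)/((cos(k) - 3)*(cos(k) + 3)^2) + (cos(k) + 4)*sin(k)/((cos(k) - 3)^2*(cos(k) + 3))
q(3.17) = -0.38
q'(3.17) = -0.00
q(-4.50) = -0.42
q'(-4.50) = 0.09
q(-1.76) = -0.43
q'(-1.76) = -0.09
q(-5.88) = -0.60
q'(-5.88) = 0.10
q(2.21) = -0.39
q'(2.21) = 0.05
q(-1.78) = -0.42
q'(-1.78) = -0.09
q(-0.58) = -0.58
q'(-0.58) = -0.13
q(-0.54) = -0.59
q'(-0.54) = -0.12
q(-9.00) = -0.38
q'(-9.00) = -0.02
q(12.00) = -0.58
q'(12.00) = -0.13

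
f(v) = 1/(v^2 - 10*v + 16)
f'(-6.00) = 0.00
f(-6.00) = 0.01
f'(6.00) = -0.03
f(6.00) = -0.12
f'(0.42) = 0.06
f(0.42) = 0.08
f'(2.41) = 0.99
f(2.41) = -0.44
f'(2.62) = 0.43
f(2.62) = -0.30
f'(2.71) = 0.32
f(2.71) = -0.27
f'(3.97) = 0.03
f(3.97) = -0.13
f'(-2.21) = 0.01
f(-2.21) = 0.02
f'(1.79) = 3.77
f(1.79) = 0.77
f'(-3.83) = 0.00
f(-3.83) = 0.01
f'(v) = (10 - 2*v)/(v^2 - 10*v + 16)^2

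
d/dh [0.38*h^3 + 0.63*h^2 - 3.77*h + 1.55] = 1.14*h^2 + 1.26*h - 3.77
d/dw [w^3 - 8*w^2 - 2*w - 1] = 3*w^2 - 16*w - 2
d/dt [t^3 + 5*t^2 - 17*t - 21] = 3*t^2 + 10*t - 17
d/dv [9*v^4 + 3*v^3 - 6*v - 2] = 36*v^3 + 9*v^2 - 6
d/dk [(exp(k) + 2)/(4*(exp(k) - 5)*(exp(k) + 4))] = (-exp(2*k) - 4*exp(k) - 18)*exp(k)/(4*(exp(4*k) - 2*exp(3*k) - 39*exp(2*k) + 40*exp(k) + 400))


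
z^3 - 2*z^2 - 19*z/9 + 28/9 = (z - 7/3)*(z - 1)*(z + 4/3)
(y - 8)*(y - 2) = y^2 - 10*y + 16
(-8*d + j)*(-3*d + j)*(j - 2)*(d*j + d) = 24*d^3*j^2 - 24*d^3*j - 48*d^3 - 11*d^2*j^3 + 11*d^2*j^2 + 22*d^2*j + d*j^4 - d*j^3 - 2*d*j^2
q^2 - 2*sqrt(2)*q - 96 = (q - 8*sqrt(2))*(q + 6*sqrt(2))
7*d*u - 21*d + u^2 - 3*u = (7*d + u)*(u - 3)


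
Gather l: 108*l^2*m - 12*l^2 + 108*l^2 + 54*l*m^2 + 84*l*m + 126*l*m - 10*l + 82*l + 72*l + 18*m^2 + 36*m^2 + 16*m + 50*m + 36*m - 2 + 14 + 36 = l^2*(108*m + 96) + l*(54*m^2 + 210*m + 144) + 54*m^2 + 102*m + 48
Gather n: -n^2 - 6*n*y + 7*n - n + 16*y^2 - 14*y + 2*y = -n^2 + n*(6 - 6*y) + 16*y^2 - 12*y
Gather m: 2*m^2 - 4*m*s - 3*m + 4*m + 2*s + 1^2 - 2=2*m^2 + m*(1 - 4*s) + 2*s - 1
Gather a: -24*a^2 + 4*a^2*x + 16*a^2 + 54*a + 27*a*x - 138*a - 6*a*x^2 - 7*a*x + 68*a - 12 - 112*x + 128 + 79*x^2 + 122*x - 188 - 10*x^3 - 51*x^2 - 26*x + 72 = a^2*(4*x - 8) + a*(-6*x^2 + 20*x - 16) - 10*x^3 + 28*x^2 - 16*x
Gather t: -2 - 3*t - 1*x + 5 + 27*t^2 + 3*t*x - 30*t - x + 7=27*t^2 + t*(3*x - 33) - 2*x + 10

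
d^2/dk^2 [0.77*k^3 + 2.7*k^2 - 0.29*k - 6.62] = 4.62*k + 5.4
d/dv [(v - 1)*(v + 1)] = 2*v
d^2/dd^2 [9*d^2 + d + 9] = 18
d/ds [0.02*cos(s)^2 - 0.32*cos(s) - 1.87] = (0.32 - 0.04*cos(s))*sin(s)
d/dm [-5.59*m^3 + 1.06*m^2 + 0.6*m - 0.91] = -16.77*m^2 + 2.12*m + 0.6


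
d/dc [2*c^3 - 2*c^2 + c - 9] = 6*c^2 - 4*c + 1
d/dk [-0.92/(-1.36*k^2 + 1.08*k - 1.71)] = (0.9936 - 2.5024*k)/(1.36*k^2 - 1.08*k + 1.71)^2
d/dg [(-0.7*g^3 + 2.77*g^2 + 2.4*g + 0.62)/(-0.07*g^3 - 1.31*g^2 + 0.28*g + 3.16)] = (1.1109*g^4 - 0.0560000000000009*g^3 - 2.5862*g^2 + 19.1308*g + 7.4104)/(0.0049*g^6 + 0.1834*g^5 + 1.6769*g^4 - 1.176*g^3 - 8.2008*g^2 + 1.7696*g + 9.9856)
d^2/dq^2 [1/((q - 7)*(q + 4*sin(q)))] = 2*(2*(q - 7)^2*(q + 4*sin(q))*sin(q) + (q - 7)^2*(4*cos(q) + 1)^2 + (q - 7)*(q + 4*sin(q))*(4*cos(q) + 1) + (q + 4*sin(q))^2)/((q - 7)^3*(q + 4*sin(q))^3)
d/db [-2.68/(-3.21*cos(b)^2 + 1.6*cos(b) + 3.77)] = (17.2056*cos(b) - 4.288)*sin(b)/(-3.21*cos(b)^2 + 1.6*cos(b) + 3.77)^2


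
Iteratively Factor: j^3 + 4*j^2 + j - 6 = (j + 3)*(j^2 + j - 2) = (j + 2)*(j + 3)*(j - 1)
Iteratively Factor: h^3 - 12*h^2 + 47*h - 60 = (h - 5)*(h^2 - 7*h + 12) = (h - 5)*(h - 3)*(h - 4)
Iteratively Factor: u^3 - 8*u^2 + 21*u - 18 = (u - 3)*(u^2 - 5*u + 6) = (u - 3)^2*(u - 2)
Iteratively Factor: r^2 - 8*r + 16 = (r - 4)*(r - 4)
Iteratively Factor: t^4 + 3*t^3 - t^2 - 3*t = (t)*(t^3 + 3*t^2 - t - 3) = t*(t + 3)*(t^2 - 1) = t*(t + 1)*(t + 3)*(t - 1)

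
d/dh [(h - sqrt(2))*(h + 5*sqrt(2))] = 2*h + 4*sqrt(2)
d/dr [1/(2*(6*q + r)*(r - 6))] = ((6 - r)*(6*q + r) - (r - 6)^2)/(2*(6*q + r)^2*(r - 6)^3)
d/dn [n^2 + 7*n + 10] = 2*n + 7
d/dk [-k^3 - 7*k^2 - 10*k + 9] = -3*k^2 - 14*k - 10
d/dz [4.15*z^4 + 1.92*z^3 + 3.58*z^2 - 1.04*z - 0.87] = 16.6*z^3 + 5.76*z^2 + 7.16*z - 1.04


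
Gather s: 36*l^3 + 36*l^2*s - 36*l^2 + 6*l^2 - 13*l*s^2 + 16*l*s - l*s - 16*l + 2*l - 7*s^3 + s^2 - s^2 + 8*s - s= 36*l^3 - 30*l^2 - 13*l*s^2 - 14*l - 7*s^3 + s*(36*l^2 + 15*l + 7)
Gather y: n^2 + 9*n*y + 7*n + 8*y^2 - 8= n^2 + 9*n*y + 7*n + 8*y^2 - 8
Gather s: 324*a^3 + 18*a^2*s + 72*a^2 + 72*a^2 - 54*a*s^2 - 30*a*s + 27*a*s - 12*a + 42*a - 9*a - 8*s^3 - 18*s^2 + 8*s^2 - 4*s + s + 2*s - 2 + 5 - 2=324*a^3 + 144*a^2 + 21*a - 8*s^3 + s^2*(-54*a - 10) + s*(18*a^2 - 3*a - 1) + 1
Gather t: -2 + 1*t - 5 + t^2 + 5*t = t^2 + 6*t - 7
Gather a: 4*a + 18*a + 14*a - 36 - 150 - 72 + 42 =36*a - 216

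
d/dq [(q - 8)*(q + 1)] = 2*q - 7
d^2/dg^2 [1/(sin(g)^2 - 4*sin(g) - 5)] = 2*(-2*sin(g)^3 + 8*sin(g)^2 - 23*sin(g) + 21)/((sin(g) - 5)^3*(sin(g) + 1)^2)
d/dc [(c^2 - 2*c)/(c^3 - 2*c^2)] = -1/c^2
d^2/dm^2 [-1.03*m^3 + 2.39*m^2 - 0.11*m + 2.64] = 4.78 - 6.18*m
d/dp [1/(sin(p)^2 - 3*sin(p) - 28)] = (3 - 2*sin(p))*cos(p)/((sin(p) - 7)^2*(sin(p) + 4)^2)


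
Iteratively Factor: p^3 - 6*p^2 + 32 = (p - 4)*(p^2 - 2*p - 8) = (p - 4)*(p + 2)*(p - 4)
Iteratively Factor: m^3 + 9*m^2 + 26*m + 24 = (m + 2)*(m^2 + 7*m + 12) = (m + 2)*(m + 4)*(m + 3)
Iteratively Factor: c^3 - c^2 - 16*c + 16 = (c - 1)*(c^2 - 16) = (c - 4)*(c - 1)*(c + 4)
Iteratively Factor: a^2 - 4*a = (a - 4)*(a)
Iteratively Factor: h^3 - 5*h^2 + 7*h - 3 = (h - 1)*(h^2 - 4*h + 3) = (h - 3)*(h - 1)*(h - 1)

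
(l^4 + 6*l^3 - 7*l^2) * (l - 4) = l^5 + 2*l^4 - 31*l^3 + 28*l^2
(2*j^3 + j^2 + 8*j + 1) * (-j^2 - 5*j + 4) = -2*j^5 - 11*j^4 - 5*j^3 - 37*j^2 + 27*j + 4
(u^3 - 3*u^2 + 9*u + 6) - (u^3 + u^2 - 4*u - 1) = -4*u^2 + 13*u + 7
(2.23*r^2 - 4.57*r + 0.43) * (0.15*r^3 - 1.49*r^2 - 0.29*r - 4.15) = 0.3345*r^5 - 4.0082*r^4 + 6.2271*r^3 - 8.5699*r^2 + 18.8408*r - 1.7845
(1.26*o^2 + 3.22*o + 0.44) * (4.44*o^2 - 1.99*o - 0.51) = 5.5944*o^4 + 11.7894*o^3 - 5.0968*o^2 - 2.5178*o - 0.2244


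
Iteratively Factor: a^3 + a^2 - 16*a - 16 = (a + 1)*(a^2 - 16) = (a + 1)*(a + 4)*(a - 4)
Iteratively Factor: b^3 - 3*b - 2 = (b - 2)*(b^2 + 2*b + 1) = (b - 2)*(b + 1)*(b + 1)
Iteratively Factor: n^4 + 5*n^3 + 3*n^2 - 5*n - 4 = (n + 4)*(n^3 + n^2 - n - 1) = (n - 1)*(n + 4)*(n^2 + 2*n + 1) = (n - 1)*(n + 1)*(n + 4)*(n + 1)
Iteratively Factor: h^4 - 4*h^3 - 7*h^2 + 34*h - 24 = (h - 2)*(h^3 - 2*h^2 - 11*h + 12) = (h - 2)*(h + 3)*(h^2 - 5*h + 4) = (h - 2)*(h - 1)*(h + 3)*(h - 4)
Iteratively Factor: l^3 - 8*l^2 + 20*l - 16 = (l - 2)*(l^2 - 6*l + 8) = (l - 2)^2*(l - 4)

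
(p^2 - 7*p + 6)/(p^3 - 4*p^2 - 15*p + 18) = 1/(p + 3)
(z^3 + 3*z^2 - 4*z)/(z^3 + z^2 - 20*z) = (z^2 + 3*z - 4)/(z^2 + z - 20)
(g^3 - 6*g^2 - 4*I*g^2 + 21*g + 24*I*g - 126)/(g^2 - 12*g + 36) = (g^2 - 4*I*g + 21)/(g - 6)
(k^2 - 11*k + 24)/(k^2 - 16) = (k^2 - 11*k + 24)/(k^2 - 16)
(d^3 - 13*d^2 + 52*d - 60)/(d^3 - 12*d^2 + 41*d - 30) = (d - 2)/(d - 1)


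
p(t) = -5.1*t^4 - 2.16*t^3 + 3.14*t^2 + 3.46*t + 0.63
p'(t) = -20.4*t^3 - 6.48*t^2 + 6.28*t + 3.46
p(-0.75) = -0.90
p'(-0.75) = 3.71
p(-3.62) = -744.08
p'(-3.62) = 863.54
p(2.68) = -272.21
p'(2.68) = -418.93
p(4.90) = -3101.19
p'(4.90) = -2521.39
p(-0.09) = 0.35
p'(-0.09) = 2.86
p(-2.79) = -246.69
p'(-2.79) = 378.54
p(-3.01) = -341.07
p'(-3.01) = 482.17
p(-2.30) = -107.16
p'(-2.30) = 202.94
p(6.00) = -6941.73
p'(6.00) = -4598.54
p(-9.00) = -31662.63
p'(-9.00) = 14293.66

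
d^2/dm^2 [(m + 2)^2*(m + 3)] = 6*m + 14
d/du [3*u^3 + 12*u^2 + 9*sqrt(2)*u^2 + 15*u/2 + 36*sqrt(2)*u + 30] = 9*u^2 + 24*u + 18*sqrt(2)*u + 15/2 + 36*sqrt(2)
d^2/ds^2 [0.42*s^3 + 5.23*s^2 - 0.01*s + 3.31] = 2.52*s + 10.46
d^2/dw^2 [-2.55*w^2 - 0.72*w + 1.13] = -5.10000000000000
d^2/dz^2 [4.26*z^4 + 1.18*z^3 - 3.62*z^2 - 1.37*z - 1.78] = 51.12*z^2 + 7.08*z - 7.24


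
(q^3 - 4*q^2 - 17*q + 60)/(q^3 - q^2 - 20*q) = (q - 3)/q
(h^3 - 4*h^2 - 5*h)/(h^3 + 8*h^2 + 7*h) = (h - 5)/(h + 7)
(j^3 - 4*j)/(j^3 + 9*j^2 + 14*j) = (j - 2)/(j + 7)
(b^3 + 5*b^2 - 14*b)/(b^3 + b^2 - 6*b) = (b + 7)/(b + 3)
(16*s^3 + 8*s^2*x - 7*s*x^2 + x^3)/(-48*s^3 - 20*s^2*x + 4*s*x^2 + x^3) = (-4*s^2 - 3*s*x + x^2)/(12*s^2 + 8*s*x + x^2)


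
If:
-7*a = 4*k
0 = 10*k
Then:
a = 0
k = 0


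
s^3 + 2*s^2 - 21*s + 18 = (s - 3)*(s - 1)*(s + 6)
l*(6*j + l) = 6*j*l + l^2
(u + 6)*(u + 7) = u^2 + 13*u + 42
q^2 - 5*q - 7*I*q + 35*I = (q - 5)*(q - 7*I)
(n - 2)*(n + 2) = n^2 - 4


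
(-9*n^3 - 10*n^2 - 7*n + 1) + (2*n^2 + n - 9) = -9*n^3 - 8*n^2 - 6*n - 8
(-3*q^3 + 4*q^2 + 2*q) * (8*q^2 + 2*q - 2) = -24*q^5 + 26*q^4 + 30*q^3 - 4*q^2 - 4*q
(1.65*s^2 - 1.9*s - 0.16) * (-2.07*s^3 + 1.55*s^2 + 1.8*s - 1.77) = -3.4155*s^5 + 6.4905*s^4 + 0.3562*s^3 - 6.5885*s^2 + 3.075*s + 0.2832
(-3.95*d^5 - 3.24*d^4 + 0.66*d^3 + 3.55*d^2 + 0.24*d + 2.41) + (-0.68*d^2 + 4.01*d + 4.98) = -3.95*d^5 - 3.24*d^4 + 0.66*d^3 + 2.87*d^2 + 4.25*d + 7.39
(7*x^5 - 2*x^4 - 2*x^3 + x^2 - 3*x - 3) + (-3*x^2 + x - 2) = 7*x^5 - 2*x^4 - 2*x^3 - 2*x^2 - 2*x - 5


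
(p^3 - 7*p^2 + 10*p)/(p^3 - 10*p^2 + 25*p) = (p - 2)/(p - 5)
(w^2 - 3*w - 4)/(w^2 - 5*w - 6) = (w - 4)/(w - 6)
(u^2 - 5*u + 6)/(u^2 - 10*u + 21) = (u - 2)/(u - 7)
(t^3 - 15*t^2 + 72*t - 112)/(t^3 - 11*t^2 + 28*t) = (t - 4)/t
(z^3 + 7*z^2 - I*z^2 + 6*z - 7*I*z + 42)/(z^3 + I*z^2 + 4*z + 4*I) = (z^2 + z*(7 - 3*I) - 21*I)/(z^2 - I*z + 2)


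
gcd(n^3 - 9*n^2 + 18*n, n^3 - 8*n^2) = n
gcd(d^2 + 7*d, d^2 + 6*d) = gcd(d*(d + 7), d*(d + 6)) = d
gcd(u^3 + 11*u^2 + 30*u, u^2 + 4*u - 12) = u + 6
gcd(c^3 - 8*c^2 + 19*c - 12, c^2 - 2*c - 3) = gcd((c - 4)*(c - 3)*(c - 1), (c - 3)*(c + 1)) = c - 3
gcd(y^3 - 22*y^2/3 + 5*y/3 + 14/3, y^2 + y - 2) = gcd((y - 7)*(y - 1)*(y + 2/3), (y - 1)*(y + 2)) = y - 1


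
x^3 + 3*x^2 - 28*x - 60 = (x - 5)*(x + 2)*(x + 6)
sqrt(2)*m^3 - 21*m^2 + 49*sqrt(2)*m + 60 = (m - 6*sqrt(2))*(m - 5*sqrt(2))*(sqrt(2)*m + 1)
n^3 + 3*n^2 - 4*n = n*(n - 1)*(n + 4)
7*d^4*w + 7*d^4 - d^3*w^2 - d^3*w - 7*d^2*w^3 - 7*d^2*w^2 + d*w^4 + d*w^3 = (-7*d + w)*(-d + w)*(d + w)*(d*w + d)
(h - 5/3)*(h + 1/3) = h^2 - 4*h/3 - 5/9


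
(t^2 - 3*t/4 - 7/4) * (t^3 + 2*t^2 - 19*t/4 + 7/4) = t^5 + 5*t^4/4 - 8*t^3 + 29*t^2/16 + 7*t - 49/16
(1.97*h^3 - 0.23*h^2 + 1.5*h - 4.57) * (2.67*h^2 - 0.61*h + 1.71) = 5.2599*h^5 - 1.8158*h^4 + 7.514*h^3 - 13.5102*h^2 + 5.3527*h - 7.8147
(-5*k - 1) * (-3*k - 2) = 15*k^2 + 13*k + 2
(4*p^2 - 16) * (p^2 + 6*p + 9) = 4*p^4 + 24*p^3 + 20*p^2 - 96*p - 144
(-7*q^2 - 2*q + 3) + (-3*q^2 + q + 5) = -10*q^2 - q + 8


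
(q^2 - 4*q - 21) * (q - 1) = q^3 - 5*q^2 - 17*q + 21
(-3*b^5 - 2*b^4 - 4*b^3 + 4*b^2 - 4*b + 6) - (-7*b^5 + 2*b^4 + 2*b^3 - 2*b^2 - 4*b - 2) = 4*b^5 - 4*b^4 - 6*b^3 + 6*b^2 + 8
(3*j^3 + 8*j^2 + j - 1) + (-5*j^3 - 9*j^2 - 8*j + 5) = -2*j^3 - j^2 - 7*j + 4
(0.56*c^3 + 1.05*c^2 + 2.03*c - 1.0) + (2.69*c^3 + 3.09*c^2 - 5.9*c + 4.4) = 3.25*c^3 + 4.14*c^2 - 3.87*c + 3.4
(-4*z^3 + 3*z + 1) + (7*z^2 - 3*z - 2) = -4*z^3 + 7*z^2 - 1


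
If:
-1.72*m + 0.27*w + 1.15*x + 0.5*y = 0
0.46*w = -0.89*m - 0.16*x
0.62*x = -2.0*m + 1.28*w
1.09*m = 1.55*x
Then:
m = 0.00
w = 0.00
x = 0.00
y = 0.00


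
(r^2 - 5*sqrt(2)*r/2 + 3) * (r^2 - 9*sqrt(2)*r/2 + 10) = r^4 - 7*sqrt(2)*r^3 + 71*r^2/2 - 77*sqrt(2)*r/2 + 30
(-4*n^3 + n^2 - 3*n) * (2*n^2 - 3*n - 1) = -8*n^5 + 14*n^4 - 5*n^3 + 8*n^2 + 3*n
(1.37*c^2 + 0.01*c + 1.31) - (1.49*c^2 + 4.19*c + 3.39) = -0.12*c^2 - 4.18*c - 2.08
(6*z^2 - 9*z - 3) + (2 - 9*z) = 6*z^2 - 18*z - 1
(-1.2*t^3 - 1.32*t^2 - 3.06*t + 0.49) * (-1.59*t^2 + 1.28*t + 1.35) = 1.908*t^5 + 0.5628*t^4 + 1.5558*t^3 - 6.4779*t^2 - 3.5038*t + 0.6615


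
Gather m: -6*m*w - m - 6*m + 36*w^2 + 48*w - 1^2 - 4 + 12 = m*(-6*w - 7) + 36*w^2 + 48*w + 7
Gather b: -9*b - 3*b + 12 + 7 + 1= 20 - 12*b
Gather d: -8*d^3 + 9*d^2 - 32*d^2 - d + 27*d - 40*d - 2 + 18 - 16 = -8*d^3 - 23*d^2 - 14*d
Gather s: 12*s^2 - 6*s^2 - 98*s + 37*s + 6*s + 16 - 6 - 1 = 6*s^2 - 55*s + 9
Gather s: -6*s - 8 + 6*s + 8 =0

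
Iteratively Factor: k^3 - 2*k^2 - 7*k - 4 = (k + 1)*(k^2 - 3*k - 4) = (k + 1)^2*(k - 4)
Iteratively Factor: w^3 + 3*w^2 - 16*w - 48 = (w + 3)*(w^2 - 16) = (w + 3)*(w + 4)*(w - 4)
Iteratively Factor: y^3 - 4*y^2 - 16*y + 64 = (y - 4)*(y^2 - 16) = (y - 4)^2*(y + 4)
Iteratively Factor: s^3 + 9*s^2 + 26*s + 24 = (s + 4)*(s^2 + 5*s + 6) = (s + 2)*(s + 4)*(s + 3)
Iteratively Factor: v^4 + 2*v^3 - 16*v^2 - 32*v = (v - 4)*(v^3 + 6*v^2 + 8*v) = (v - 4)*(v + 4)*(v^2 + 2*v) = (v - 4)*(v + 2)*(v + 4)*(v)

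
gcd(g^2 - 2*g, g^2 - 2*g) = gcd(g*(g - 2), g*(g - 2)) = g^2 - 2*g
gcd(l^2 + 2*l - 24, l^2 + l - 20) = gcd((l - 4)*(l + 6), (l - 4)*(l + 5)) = l - 4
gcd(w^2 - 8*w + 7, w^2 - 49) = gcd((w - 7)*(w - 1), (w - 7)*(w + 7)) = w - 7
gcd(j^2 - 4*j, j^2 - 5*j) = j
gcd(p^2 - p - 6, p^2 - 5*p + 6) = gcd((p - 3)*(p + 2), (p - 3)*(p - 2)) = p - 3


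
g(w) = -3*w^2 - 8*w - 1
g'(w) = -6*w - 8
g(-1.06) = 4.11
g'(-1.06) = -1.64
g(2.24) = -33.97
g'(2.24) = -21.44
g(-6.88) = -87.96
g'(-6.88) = 33.28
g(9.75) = -364.19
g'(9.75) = -66.50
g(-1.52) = 4.23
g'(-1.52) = 1.12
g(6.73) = -190.72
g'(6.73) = -48.38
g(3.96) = -79.72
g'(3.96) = -31.76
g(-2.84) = -2.48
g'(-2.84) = 9.04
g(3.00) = -52.00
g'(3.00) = -26.00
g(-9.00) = -172.00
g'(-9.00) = 46.00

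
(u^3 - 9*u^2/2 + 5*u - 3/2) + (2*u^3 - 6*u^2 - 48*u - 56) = 3*u^3 - 21*u^2/2 - 43*u - 115/2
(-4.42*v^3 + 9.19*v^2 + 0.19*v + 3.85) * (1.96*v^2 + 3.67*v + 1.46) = -8.6632*v^5 + 1.791*v^4 + 27.6465*v^3 + 21.6607*v^2 + 14.4069*v + 5.621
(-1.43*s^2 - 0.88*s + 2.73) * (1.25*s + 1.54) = -1.7875*s^3 - 3.3022*s^2 + 2.0573*s + 4.2042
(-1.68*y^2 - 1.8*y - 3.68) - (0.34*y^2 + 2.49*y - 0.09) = -2.02*y^2 - 4.29*y - 3.59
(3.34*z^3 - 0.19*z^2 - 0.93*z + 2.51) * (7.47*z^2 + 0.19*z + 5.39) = 24.9498*z^5 - 0.7847*z^4 + 11.0194*z^3 + 17.5489*z^2 - 4.5358*z + 13.5289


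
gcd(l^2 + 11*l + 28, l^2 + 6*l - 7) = l + 7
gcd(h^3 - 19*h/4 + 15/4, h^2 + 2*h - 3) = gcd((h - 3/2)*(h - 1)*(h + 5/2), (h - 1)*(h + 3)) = h - 1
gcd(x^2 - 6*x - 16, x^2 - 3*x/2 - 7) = x + 2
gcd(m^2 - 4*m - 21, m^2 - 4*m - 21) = m^2 - 4*m - 21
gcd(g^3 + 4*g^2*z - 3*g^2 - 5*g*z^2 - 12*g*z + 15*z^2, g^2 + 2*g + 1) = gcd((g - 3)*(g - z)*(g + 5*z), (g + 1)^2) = 1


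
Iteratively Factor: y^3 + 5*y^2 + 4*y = (y + 4)*(y^2 + y) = (y + 1)*(y + 4)*(y)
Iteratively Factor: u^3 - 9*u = (u + 3)*(u^2 - 3*u) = u*(u + 3)*(u - 3)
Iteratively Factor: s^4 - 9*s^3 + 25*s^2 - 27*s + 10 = (s - 1)*(s^3 - 8*s^2 + 17*s - 10) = (s - 1)^2*(s^2 - 7*s + 10) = (s - 2)*(s - 1)^2*(s - 5)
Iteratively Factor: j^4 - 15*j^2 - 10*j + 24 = (j + 2)*(j^3 - 2*j^2 - 11*j + 12) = (j - 4)*(j + 2)*(j^2 + 2*j - 3) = (j - 4)*(j + 2)*(j + 3)*(j - 1)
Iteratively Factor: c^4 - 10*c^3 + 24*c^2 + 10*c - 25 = (c - 5)*(c^3 - 5*c^2 - c + 5) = (c - 5)*(c - 1)*(c^2 - 4*c - 5) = (c - 5)*(c - 1)*(c + 1)*(c - 5)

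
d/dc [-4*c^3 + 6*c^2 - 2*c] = -12*c^2 + 12*c - 2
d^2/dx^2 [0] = 0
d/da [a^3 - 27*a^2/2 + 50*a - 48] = 3*a^2 - 27*a + 50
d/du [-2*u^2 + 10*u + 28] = 10 - 4*u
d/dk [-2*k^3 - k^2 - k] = -6*k^2 - 2*k - 1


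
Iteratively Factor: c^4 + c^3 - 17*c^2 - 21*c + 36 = (c - 4)*(c^3 + 5*c^2 + 3*c - 9) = (c - 4)*(c + 3)*(c^2 + 2*c - 3) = (c - 4)*(c + 3)^2*(c - 1)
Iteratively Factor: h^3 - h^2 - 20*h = (h + 4)*(h^2 - 5*h) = h*(h + 4)*(h - 5)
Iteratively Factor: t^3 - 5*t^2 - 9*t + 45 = (t - 3)*(t^2 - 2*t - 15) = (t - 3)*(t + 3)*(t - 5)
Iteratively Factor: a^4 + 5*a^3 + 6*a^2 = (a)*(a^3 + 5*a^2 + 6*a) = a*(a + 2)*(a^2 + 3*a) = a^2*(a + 2)*(a + 3)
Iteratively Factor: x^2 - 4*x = (x)*(x - 4)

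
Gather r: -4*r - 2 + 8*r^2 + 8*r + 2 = 8*r^2 + 4*r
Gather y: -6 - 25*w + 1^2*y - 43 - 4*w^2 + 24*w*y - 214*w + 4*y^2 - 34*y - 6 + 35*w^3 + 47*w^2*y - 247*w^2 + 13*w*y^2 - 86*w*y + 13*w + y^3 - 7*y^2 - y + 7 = 35*w^3 - 251*w^2 - 226*w + y^3 + y^2*(13*w - 3) + y*(47*w^2 - 62*w - 34) - 48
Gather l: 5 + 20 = 25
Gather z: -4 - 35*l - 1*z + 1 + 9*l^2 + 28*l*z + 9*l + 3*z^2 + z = 9*l^2 + 28*l*z - 26*l + 3*z^2 - 3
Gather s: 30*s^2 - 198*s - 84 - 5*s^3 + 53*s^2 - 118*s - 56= -5*s^3 + 83*s^2 - 316*s - 140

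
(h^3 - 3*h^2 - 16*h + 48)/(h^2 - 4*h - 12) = (-h^3 + 3*h^2 + 16*h - 48)/(-h^2 + 4*h + 12)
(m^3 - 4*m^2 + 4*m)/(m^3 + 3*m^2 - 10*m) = (m - 2)/(m + 5)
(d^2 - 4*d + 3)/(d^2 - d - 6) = (d - 1)/(d + 2)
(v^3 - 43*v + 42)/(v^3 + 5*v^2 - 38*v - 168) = (v - 1)/(v + 4)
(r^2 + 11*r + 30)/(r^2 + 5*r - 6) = (r + 5)/(r - 1)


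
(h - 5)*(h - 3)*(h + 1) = h^3 - 7*h^2 + 7*h + 15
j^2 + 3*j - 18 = (j - 3)*(j + 6)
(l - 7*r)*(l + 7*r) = l^2 - 49*r^2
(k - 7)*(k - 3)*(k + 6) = k^3 - 4*k^2 - 39*k + 126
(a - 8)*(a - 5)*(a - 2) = a^3 - 15*a^2 + 66*a - 80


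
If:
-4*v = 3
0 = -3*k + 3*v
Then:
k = -3/4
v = -3/4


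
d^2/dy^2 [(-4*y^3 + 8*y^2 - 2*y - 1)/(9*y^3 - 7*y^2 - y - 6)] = 22*(36*y^6 - 54*y^5 - 108*y^4 + 320*y^3 - 168*y^2 - 33*y + 31)/(729*y^9 - 1701*y^8 + 1080*y^7 - 1423*y^6 + 2148*y^5 - 579*y^4 + 719*y^3 - 774*y^2 - 108*y - 216)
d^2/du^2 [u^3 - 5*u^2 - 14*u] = 6*u - 10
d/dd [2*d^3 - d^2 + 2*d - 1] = 6*d^2 - 2*d + 2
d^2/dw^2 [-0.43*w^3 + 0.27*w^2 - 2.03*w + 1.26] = 0.54 - 2.58*w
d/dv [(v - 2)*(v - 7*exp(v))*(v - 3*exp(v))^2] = (v - 3*exp(v))*(-2*(v - 2)*(v - 7*exp(v))*(3*exp(v) - 1) - (v - 2)*(v - 3*exp(v))*(7*exp(v) - 1) + (v - 7*exp(v))*(v - 3*exp(v)))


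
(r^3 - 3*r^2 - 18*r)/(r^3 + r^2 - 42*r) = (r + 3)/(r + 7)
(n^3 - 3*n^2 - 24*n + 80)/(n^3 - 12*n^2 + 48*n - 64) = (n + 5)/(n - 4)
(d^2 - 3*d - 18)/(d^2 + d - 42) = (d + 3)/(d + 7)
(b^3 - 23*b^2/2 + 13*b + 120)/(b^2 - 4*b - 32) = (b^2 - 7*b/2 - 15)/(b + 4)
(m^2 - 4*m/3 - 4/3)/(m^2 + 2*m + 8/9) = 3*(m - 2)/(3*m + 4)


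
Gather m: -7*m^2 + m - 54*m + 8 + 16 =-7*m^2 - 53*m + 24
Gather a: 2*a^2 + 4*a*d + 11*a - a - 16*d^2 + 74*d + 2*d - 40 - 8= 2*a^2 + a*(4*d + 10) - 16*d^2 + 76*d - 48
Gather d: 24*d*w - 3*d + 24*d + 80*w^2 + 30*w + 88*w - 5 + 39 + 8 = d*(24*w + 21) + 80*w^2 + 118*w + 42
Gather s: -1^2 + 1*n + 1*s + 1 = n + s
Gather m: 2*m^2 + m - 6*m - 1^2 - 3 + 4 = 2*m^2 - 5*m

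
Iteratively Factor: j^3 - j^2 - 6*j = (j + 2)*(j^2 - 3*j) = (j - 3)*(j + 2)*(j)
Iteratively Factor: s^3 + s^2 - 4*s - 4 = (s - 2)*(s^2 + 3*s + 2) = (s - 2)*(s + 2)*(s + 1)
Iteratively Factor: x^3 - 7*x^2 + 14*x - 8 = (x - 2)*(x^2 - 5*x + 4) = (x - 2)*(x - 1)*(x - 4)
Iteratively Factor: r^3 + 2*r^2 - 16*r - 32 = (r + 4)*(r^2 - 2*r - 8) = (r + 2)*(r + 4)*(r - 4)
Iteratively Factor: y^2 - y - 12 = (y - 4)*(y + 3)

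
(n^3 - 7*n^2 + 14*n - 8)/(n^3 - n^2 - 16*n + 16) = (n - 2)/(n + 4)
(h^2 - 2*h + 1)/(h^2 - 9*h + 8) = (h - 1)/(h - 8)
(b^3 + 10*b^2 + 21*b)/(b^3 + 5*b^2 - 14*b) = (b + 3)/(b - 2)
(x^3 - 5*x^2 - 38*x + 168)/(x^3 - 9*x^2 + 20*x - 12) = (x^3 - 5*x^2 - 38*x + 168)/(x^3 - 9*x^2 + 20*x - 12)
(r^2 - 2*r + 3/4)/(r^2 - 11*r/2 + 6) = (r - 1/2)/(r - 4)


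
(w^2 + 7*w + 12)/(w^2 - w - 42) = (w^2 + 7*w + 12)/(w^2 - w - 42)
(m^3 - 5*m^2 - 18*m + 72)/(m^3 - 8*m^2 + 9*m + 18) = (m + 4)/(m + 1)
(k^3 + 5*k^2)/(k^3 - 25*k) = k/(k - 5)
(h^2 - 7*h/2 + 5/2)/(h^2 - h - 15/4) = 2*(h - 1)/(2*h + 3)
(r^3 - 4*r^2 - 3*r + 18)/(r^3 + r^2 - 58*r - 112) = (r^2 - 6*r + 9)/(r^2 - r - 56)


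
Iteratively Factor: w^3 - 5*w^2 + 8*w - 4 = (w - 2)*(w^2 - 3*w + 2) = (w - 2)^2*(w - 1)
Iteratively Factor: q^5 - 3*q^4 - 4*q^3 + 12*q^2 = (q - 3)*(q^4 - 4*q^2) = (q - 3)*(q - 2)*(q^3 + 2*q^2) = (q - 3)*(q - 2)*(q + 2)*(q^2) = q*(q - 3)*(q - 2)*(q + 2)*(q)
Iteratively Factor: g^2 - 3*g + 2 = (g - 2)*(g - 1)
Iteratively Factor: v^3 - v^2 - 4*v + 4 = (v - 1)*(v^2 - 4) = (v - 2)*(v - 1)*(v + 2)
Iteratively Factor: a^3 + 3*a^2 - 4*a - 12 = (a + 3)*(a^2 - 4) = (a - 2)*(a + 3)*(a + 2)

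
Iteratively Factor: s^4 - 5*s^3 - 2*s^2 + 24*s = (s - 3)*(s^3 - 2*s^2 - 8*s) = (s - 3)*(s + 2)*(s^2 - 4*s) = s*(s - 3)*(s + 2)*(s - 4)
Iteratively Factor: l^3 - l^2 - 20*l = (l - 5)*(l^2 + 4*l) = l*(l - 5)*(l + 4)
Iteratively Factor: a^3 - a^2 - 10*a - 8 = (a - 4)*(a^2 + 3*a + 2) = (a - 4)*(a + 2)*(a + 1)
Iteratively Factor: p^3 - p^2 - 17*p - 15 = (p + 1)*(p^2 - 2*p - 15) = (p + 1)*(p + 3)*(p - 5)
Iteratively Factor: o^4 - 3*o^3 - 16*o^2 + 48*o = (o + 4)*(o^3 - 7*o^2 + 12*o) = (o - 3)*(o + 4)*(o^2 - 4*o) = (o - 4)*(o - 3)*(o + 4)*(o)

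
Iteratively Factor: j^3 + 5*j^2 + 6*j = (j + 3)*(j^2 + 2*j) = j*(j + 3)*(j + 2)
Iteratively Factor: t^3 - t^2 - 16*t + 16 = (t - 1)*(t^2 - 16) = (t - 4)*(t - 1)*(t + 4)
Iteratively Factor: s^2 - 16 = (s + 4)*(s - 4)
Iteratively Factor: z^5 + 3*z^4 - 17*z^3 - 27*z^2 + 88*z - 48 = (z + 4)*(z^4 - z^3 - 13*z^2 + 25*z - 12) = (z - 1)*(z + 4)*(z^3 - 13*z + 12) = (z - 1)^2*(z + 4)*(z^2 + z - 12) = (z - 1)^2*(z + 4)^2*(z - 3)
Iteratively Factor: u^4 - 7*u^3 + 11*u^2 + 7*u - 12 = (u - 1)*(u^3 - 6*u^2 + 5*u + 12) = (u - 3)*(u - 1)*(u^2 - 3*u - 4) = (u - 4)*(u - 3)*(u - 1)*(u + 1)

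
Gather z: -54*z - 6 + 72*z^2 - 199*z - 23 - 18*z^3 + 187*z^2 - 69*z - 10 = -18*z^3 + 259*z^2 - 322*z - 39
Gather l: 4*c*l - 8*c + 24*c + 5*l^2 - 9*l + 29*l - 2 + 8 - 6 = 16*c + 5*l^2 + l*(4*c + 20)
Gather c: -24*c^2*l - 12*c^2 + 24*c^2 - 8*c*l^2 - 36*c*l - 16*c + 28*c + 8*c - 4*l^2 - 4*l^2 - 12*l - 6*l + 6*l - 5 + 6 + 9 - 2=c^2*(12 - 24*l) + c*(-8*l^2 - 36*l + 20) - 8*l^2 - 12*l + 8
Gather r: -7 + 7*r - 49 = 7*r - 56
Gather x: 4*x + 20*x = 24*x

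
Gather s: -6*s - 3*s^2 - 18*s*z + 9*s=-3*s^2 + s*(3 - 18*z)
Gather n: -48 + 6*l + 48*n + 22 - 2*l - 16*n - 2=4*l + 32*n - 28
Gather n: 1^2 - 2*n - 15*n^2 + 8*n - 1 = -15*n^2 + 6*n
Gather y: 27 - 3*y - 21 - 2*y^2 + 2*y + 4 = -2*y^2 - y + 10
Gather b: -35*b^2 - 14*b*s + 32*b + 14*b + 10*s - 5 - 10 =-35*b^2 + b*(46 - 14*s) + 10*s - 15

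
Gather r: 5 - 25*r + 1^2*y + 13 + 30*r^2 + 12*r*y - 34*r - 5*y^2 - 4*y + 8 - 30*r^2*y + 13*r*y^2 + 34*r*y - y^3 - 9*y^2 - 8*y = r^2*(30 - 30*y) + r*(13*y^2 + 46*y - 59) - y^3 - 14*y^2 - 11*y + 26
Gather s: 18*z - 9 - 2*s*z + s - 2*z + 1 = s*(1 - 2*z) + 16*z - 8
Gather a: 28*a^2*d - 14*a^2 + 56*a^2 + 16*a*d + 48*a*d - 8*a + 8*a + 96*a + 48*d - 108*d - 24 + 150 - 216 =a^2*(28*d + 42) + a*(64*d + 96) - 60*d - 90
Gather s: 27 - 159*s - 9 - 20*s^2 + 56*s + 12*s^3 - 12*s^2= 12*s^3 - 32*s^2 - 103*s + 18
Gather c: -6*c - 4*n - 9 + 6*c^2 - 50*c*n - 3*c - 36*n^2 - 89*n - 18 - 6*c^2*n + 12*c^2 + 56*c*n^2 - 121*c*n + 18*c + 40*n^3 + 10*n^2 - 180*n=c^2*(18 - 6*n) + c*(56*n^2 - 171*n + 9) + 40*n^3 - 26*n^2 - 273*n - 27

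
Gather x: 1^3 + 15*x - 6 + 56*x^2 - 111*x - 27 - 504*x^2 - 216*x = -448*x^2 - 312*x - 32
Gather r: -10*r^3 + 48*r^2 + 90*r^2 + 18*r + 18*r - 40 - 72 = -10*r^3 + 138*r^2 + 36*r - 112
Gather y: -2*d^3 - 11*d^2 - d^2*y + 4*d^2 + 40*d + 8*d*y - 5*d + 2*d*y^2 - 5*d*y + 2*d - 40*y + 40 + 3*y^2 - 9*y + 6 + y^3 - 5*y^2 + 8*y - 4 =-2*d^3 - 7*d^2 + 37*d + y^3 + y^2*(2*d - 2) + y*(-d^2 + 3*d - 41) + 42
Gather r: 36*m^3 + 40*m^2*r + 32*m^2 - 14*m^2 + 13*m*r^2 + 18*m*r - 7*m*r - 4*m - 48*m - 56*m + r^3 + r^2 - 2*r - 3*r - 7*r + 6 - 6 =36*m^3 + 18*m^2 - 108*m + r^3 + r^2*(13*m + 1) + r*(40*m^2 + 11*m - 12)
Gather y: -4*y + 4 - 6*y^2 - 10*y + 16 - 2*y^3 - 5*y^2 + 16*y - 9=-2*y^3 - 11*y^2 + 2*y + 11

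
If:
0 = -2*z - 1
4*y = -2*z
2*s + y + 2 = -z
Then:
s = -7/8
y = 1/4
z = -1/2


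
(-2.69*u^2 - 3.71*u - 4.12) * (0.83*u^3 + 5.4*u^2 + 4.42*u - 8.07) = -2.2327*u^5 - 17.6053*u^4 - 35.3434*u^3 - 16.9379*u^2 + 11.7293*u + 33.2484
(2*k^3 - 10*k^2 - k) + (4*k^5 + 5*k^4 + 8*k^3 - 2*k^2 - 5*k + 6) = 4*k^5 + 5*k^4 + 10*k^3 - 12*k^2 - 6*k + 6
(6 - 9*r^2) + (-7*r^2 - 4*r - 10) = -16*r^2 - 4*r - 4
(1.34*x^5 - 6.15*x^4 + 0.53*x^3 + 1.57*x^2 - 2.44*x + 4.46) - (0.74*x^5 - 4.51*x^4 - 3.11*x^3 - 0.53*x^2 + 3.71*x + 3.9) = 0.6*x^5 - 1.64*x^4 + 3.64*x^3 + 2.1*x^2 - 6.15*x + 0.56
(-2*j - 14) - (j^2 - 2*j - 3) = -j^2 - 11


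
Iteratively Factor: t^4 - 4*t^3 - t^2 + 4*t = (t)*(t^3 - 4*t^2 - t + 4) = t*(t + 1)*(t^2 - 5*t + 4) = t*(t - 4)*(t + 1)*(t - 1)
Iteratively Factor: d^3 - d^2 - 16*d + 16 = (d + 4)*(d^2 - 5*d + 4) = (d - 4)*(d + 4)*(d - 1)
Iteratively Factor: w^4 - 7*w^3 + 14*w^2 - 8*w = (w - 4)*(w^3 - 3*w^2 + 2*w) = (w - 4)*(w - 2)*(w^2 - w) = w*(w - 4)*(w - 2)*(w - 1)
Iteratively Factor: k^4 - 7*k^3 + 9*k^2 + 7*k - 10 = (k + 1)*(k^3 - 8*k^2 + 17*k - 10) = (k - 5)*(k + 1)*(k^2 - 3*k + 2) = (k - 5)*(k - 1)*(k + 1)*(k - 2)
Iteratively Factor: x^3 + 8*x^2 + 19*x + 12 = (x + 4)*(x^2 + 4*x + 3) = (x + 3)*(x + 4)*(x + 1)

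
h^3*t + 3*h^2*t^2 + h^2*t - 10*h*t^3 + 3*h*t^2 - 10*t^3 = (h - 2*t)*(h + 5*t)*(h*t + t)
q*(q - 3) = q^2 - 3*q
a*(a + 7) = a^2 + 7*a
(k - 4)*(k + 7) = k^2 + 3*k - 28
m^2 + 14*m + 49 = (m + 7)^2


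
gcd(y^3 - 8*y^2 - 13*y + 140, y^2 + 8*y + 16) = y + 4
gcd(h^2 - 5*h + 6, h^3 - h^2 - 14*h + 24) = h^2 - 5*h + 6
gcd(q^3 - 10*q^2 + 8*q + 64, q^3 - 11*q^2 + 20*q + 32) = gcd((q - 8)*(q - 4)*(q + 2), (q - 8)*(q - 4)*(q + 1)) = q^2 - 12*q + 32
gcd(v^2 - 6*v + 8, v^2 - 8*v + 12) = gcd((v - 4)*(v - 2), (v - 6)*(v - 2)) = v - 2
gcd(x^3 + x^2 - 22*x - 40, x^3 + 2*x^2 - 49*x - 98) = x + 2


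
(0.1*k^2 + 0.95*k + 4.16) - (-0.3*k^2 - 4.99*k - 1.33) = 0.4*k^2 + 5.94*k + 5.49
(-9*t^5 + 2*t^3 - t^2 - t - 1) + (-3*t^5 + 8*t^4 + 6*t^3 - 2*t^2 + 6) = -12*t^5 + 8*t^4 + 8*t^3 - 3*t^2 - t + 5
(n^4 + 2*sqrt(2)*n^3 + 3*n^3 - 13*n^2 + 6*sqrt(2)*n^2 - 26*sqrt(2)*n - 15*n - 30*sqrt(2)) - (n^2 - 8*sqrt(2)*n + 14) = n^4 + 2*sqrt(2)*n^3 + 3*n^3 - 14*n^2 + 6*sqrt(2)*n^2 - 18*sqrt(2)*n - 15*n - 30*sqrt(2) - 14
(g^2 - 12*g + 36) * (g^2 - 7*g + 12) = g^4 - 19*g^3 + 132*g^2 - 396*g + 432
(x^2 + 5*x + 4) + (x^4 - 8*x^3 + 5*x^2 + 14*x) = x^4 - 8*x^3 + 6*x^2 + 19*x + 4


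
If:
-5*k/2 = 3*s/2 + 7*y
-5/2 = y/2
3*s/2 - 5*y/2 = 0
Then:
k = 19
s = -25/3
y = -5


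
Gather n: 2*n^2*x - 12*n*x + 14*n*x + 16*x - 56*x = 2*n^2*x + 2*n*x - 40*x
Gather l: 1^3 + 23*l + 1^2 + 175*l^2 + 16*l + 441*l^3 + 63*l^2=441*l^3 + 238*l^2 + 39*l + 2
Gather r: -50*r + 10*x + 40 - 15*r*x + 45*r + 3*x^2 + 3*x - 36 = r*(-15*x - 5) + 3*x^2 + 13*x + 4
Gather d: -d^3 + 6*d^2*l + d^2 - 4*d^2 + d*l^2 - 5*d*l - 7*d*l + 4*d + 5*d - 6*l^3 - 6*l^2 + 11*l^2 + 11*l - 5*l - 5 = -d^3 + d^2*(6*l - 3) + d*(l^2 - 12*l + 9) - 6*l^3 + 5*l^2 + 6*l - 5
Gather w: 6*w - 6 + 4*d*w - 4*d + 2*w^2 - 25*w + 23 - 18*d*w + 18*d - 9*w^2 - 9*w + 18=14*d - 7*w^2 + w*(-14*d - 28) + 35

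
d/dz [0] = 0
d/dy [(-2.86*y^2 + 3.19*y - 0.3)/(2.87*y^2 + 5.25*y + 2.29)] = (-24.1703*y^2 - 11.3768*y + 8.8801)/(8.2369*y^4 + 30.135*y^3 + 40.7071*y^2 + 24.045*y + 5.2441)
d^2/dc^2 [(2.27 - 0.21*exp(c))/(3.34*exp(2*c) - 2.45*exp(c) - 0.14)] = (-2.342676*exp(4*c) + 99.574418*exp(3*c) - 56.315406*exp(2*c) + 17.943513*exp(c) - 0.782726)*exp(c)/(37.259704*exp(6*c) - 81.99366*exp(5*c) + 55.459698*exp(4*c) - 7.832405*exp(3*c) - 2.324658*exp(2*c) - 0.14406*exp(c) - 0.002744)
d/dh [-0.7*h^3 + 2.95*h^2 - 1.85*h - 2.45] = -2.1*h^2 + 5.9*h - 1.85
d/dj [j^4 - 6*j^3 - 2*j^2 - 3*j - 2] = 4*j^3 - 18*j^2 - 4*j - 3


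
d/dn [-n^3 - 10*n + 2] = -3*n^2 - 10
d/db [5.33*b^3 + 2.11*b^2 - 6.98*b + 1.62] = 15.99*b^2 + 4.22*b - 6.98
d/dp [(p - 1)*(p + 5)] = 2*p + 4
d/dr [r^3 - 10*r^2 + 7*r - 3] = 3*r^2 - 20*r + 7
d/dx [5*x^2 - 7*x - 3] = 10*x - 7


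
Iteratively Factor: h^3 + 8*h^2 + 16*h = (h + 4)*(h^2 + 4*h) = (h + 4)^2*(h)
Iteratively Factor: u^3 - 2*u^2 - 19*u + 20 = (u + 4)*(u^2 - 6*u + 5) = (u - 1)*(u + 4)*(u - 5)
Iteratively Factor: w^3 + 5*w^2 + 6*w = (w + 3)*(w^2 + 2*w) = (w + 2)*(w + 3)*(w)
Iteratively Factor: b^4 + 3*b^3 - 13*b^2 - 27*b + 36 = (b - 1)*(b^3 + 4*b^2 - 9*b - 36) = (b - 3)*(b - 1)*(b^2 + 7*b + 12) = (b - 3)*(b - 1)*(b + 4)*(b + 3)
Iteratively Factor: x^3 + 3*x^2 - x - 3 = (x + 1)*(x^2 + 2*x - 3) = (x + 1)*(x + 3)*(x - 1)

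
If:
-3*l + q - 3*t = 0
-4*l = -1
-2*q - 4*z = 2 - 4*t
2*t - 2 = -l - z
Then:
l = 1/4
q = 6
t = 7/4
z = -7/4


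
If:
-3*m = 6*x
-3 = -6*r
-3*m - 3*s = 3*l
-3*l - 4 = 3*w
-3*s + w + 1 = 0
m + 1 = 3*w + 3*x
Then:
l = -95/24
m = 11/4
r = 1/2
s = 29/24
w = 21/8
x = -11/8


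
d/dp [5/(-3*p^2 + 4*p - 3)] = 10*(3*p - 2)/(3*p^2 - 4*p + 3)^2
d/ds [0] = 0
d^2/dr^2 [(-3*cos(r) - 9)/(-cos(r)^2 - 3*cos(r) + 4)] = 3*(-9*(1 - cos(2*r))^2*cos(r) - 9*(1 - cos(2*r))^2 - 41*cos(r) - 174*cos(2*r) - 57*cos(3*r) + 2*cos(5*r) + 270)/(4*(cos(r) - 1)^3*(cos(r) + 4)^3)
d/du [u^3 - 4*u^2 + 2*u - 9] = 3*u^2 - 8*u + 2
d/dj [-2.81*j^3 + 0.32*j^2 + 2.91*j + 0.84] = -8.43*j^2 + 0.64*j + 2.91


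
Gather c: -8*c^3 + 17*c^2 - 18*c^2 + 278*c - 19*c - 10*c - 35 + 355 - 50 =-8*c^3 - c^2 + 249*c + 270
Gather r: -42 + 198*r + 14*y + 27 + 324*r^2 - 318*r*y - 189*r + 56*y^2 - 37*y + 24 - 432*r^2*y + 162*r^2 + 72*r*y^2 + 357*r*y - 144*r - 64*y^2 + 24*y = r^2*(486 - 432*y) + r*(72*y^2 + 39*y - 135) - 8*y^2 + y + 9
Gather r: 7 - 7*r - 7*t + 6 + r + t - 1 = -6*r - 6*t + 12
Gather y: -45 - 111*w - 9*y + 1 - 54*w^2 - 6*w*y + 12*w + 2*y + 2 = -54*w^2 - 99*w + y*(-6*w - 7) - 42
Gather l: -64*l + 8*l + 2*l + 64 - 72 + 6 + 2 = -54*l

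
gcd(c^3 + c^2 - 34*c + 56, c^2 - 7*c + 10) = c - 2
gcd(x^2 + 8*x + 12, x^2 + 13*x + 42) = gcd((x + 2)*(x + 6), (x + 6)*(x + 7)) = x + 6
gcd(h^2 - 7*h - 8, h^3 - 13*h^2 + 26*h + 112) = h - 8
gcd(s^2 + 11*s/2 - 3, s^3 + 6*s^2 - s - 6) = s + 6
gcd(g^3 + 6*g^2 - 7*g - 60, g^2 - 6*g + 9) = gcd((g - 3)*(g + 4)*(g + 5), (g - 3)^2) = g - 3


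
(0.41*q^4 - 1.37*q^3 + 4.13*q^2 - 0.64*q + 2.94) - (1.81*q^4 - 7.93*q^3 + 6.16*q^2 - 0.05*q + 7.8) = -1.4*q^4 + 6.56*q^3 - 2.03*q^2 - 0.59*q - 4.86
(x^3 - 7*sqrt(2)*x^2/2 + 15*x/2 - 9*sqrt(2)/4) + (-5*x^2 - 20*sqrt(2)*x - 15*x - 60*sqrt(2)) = x^3 - 5*x^2 - 7*sqrt(2)*x^2/2 - 20*sqrt(2)*x - 15*x/2 - 249*sqrt(2)/4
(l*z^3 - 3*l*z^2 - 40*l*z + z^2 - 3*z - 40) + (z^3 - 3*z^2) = l*z^3 - 3*l*z^2 - 40*l*z + z^3 - 2*z^2 - 3*z - 40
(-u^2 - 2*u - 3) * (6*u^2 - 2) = -6*u^4 - 12*u^3 - 16*u^2 + 4*u + 6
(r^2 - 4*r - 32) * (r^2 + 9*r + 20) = r^4 + 5*r^3 - 48*r^2 - 368*r - 640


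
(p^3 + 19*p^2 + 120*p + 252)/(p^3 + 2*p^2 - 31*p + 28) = (p^2 + 12*p + 36)/(p^2 - 5*p + 4)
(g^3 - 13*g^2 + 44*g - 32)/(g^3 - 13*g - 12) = (g^2 - 9*g + 8)/(g^2 + 4*g + 3)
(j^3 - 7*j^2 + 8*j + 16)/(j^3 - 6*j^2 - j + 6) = (j^2 - 8*j + 16)/(j^2 - 7*j + 6)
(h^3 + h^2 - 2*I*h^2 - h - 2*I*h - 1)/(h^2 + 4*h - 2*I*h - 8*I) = (h^3 + h^2*(1 - 2*I) - h*(1 + 2*I) - 1)/(h^2 + 2*h*(2 - I) - 8*I)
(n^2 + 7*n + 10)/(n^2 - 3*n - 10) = (n + 5)/(n - 5)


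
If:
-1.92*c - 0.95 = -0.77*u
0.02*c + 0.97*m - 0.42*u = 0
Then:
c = 0.401041666666667*u - 0.494791666666667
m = 0.424720790378007*u + 0.0102018900343643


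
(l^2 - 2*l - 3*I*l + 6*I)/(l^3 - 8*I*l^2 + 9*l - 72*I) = (l - 2)/(l^2 - 5*I*l + 24)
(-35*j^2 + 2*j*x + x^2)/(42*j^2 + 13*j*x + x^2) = (-5*j + x)/(6*j + x)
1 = 1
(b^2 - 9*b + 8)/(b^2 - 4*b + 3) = (b - 8)/(b - 3)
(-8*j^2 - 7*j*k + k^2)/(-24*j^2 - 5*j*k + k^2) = (j + k)/(3*j + k)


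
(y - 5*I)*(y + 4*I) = y^2 - I*y + 20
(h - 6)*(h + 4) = h^2 - 2*h - 24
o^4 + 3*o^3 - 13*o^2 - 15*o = o*(o - 3)*(o + 1)*(o + 5)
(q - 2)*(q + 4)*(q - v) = q^3 - q^2*v + 2*q^2 - 2*q*v - 8*q + 8*v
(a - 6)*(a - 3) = a^2 - 9*a + 18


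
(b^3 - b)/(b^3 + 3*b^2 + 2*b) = (b - 1)/(b + 2)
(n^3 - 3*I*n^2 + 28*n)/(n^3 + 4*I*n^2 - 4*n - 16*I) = n*(n - 7*I)/(n^2 - 4)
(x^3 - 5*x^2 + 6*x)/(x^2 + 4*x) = (x^2 - 5*x + 6)/(x + 4)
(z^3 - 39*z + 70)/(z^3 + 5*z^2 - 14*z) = (z - 5)/z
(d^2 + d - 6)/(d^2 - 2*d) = (d + 3)/d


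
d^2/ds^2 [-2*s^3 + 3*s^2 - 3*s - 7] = 6 - 12*s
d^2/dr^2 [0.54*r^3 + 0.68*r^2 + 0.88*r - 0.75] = 3.24*r + 1.36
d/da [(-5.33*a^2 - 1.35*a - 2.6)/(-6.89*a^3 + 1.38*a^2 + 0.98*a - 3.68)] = (-36.7237*a^4 - 18.603*a^3 - 57.1024*a^2 + 46.4048*a + 7.516)/(47.4721*a^6 - 19.0164*a^5 - 11.6*a^4 + 53.4152*a^3 - 9.1964*a^2 - 7.2128*a + 13.5424)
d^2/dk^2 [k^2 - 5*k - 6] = 2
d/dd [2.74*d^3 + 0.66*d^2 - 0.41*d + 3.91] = 8.22*d^2 + 1.32*d - 0.41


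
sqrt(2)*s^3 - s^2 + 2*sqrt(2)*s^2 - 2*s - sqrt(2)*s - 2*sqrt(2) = (s + 2)*(s - sqrt(2))*(sqrt(2)*s + 1)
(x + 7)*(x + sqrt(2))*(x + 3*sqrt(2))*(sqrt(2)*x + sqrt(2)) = sqrt(2)*x^4 + 8*x^3 + 8*sqrt(2)*x^3 + 13*sqrt(2)*x^2 + 64*x^2 + 56*x + 48*sqrt(2)*x + 42*sqrt(2)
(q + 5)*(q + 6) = q^2 + 11*q + 30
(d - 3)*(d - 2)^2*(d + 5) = d^4 - 2*d^3 - 19*d^2 + 68*d - 60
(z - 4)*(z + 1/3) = z^2 - 11*z/3 - 4/3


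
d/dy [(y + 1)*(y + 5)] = 2*y + 6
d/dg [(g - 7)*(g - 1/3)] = 2*g - 22/3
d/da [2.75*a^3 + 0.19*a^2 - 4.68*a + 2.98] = 8.25*a^2 + 0.38*a - 4.68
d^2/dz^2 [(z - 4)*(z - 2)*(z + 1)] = 6*z - 10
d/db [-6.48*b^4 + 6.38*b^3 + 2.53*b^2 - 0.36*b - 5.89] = -25.92*b^3 + 19.14*b^2 + 5.06*b - 0.36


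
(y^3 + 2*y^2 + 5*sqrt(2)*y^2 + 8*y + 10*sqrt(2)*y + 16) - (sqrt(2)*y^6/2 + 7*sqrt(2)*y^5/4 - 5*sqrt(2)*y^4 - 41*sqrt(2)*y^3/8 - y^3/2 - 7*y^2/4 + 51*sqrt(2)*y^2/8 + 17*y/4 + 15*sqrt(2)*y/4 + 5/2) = -sqrt(2)*y^6/2 - 7*sqrt(2)*y^5/4 + 5*sqrt(2)*y^4 + 3*y^3/2 + 41*sqrt(2)*y^3/8 - 11*sqrt(2)*y^2/8 + 15*y^2/4 + 15*y/4 + 25*sqrt(2)*y/4 + 27/2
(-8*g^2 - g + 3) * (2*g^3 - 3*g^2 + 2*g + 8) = -16*g^5 + 22*g^4 - 7*g^3 - 75*g^2 - 2*g + 24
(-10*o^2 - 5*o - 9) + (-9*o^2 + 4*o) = -19*o^2 - o - 9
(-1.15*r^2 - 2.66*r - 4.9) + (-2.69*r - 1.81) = -1.15*r^2 - 5.35*r - 6.71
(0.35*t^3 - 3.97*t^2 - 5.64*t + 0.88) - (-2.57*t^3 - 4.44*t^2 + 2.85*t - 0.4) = 2.92*t^3 + 0.47*t^2 - 8.49*t + 1.28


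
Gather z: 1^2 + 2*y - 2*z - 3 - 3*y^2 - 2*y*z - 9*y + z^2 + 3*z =-3*y^2 - 7*y + z^2 + z*(1 - 2*y) - 2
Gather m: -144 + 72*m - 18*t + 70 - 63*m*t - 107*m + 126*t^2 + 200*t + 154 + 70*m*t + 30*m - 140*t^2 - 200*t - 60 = m*(7*t - 5) - 14*t^2 - 18*t + 20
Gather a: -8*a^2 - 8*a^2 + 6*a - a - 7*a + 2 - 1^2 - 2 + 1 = -16*a^2 - 2*a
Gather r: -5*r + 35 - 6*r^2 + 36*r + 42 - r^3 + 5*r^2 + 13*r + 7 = -r^3 - r^2 + 44*r + 84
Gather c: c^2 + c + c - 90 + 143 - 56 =c^2 + 2*c - 3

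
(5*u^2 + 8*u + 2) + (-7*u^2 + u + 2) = -2*u^2 + 9*u + 4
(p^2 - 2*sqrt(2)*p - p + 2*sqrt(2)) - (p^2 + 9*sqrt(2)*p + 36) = -11*sqrt(2)*p - p - 36 + 2*sqrt(2)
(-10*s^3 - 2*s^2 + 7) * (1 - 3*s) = 30*s^4 - 4*s^3 - 2*s^2 - 21*s + 7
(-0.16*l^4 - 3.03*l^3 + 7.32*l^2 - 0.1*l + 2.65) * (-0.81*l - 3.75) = 0.1296*l^5 + 3.0543*l^4 + 5.4333*l^3 - 27.369*l^2 - 1.7715*l - 9.9375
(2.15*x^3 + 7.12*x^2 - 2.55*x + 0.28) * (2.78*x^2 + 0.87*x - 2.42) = 5.977*x^5 + 21.6641*x^4 - 6.0976*x^3 - 18.6705*x^2 + 6.4146*x - 0.6776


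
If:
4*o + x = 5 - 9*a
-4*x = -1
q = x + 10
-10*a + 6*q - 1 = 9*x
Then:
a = 233/40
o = -1907/160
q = 41/4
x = 1/4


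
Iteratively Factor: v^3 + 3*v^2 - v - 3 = (v + 1)*(v^2 + 2*v - 3) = (v + 1)*(v + 3)*(v - 1)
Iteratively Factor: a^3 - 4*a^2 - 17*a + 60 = (a + 4)*(a^2 - 8*a + 15) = (a - 3)*(a + 4)*(a - 5)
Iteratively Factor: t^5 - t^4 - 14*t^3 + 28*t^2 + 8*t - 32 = (t + 4)*(t^4 - 5*t^3 + 6*t^2 + 4*t - 8) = (t - 2)*(t + 4)*(t^3 - 3*t^2 + 4) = (t - 2)^2*(t + 4)*(t^2 - t - 2) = (t - 2)^2*(t + 1)*(t + 4)*(t - 2)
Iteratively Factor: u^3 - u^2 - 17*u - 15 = (u - 5)*(u^2 + 4*u + 3) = (u - 5)*(u + 1)*(u + 3)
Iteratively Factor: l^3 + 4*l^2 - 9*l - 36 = (l - 3)*(l^2 + 7*l + 12) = (l - 3)*(l + 3)*(l + 4)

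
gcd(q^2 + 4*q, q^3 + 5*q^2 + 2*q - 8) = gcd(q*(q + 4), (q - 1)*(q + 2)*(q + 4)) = q + 4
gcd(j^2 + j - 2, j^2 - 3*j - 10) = j + 2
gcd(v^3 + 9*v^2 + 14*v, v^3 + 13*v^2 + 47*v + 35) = v + 7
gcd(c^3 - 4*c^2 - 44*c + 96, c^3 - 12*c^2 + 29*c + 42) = 1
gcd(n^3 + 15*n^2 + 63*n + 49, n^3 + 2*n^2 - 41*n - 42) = n^2 + 8*n + 7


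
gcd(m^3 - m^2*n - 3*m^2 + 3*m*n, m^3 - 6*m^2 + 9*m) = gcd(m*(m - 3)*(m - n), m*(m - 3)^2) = m^2 - 3*m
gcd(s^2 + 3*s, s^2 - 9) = s + 3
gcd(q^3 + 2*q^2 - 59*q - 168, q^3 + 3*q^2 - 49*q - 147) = q^2 + 10*q + 21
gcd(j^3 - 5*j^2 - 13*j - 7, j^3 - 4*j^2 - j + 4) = j + 1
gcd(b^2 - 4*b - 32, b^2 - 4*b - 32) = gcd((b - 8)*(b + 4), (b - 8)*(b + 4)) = b^2 - 4*b - 32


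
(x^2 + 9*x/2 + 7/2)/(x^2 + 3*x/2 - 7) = (x + 1)/(x - 2)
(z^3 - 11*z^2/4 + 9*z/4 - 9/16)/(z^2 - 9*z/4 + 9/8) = z - 1/2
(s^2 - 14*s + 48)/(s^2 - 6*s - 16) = (s - 6)/(s + 2)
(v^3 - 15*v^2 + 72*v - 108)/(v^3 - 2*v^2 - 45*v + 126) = (v - 6)/(v + 7)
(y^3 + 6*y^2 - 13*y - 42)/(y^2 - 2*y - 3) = (y^2 + 9*y + 14)/(y + 1)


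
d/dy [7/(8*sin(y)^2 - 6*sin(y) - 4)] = 7*(3 - 8*sin(y))*cos(y)/(2*(3*sin(y) + 2*cos(2*y))^2)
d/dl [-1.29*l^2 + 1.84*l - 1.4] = 1.84 - 2.58*l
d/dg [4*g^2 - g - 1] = 8*g - 1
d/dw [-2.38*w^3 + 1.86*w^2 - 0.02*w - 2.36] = -7.14*w^2 + 3.72*w - 0.02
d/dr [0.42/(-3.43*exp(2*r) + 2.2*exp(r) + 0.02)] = (2.8812*exp(r) - 0.924)*exp(r)/(-3.43*exp(2*r) + 2.2*exp(r) + 0.02)^2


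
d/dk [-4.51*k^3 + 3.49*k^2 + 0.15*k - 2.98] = -13.53*k^2 + 6.98*k + 0.15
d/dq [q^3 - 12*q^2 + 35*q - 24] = 3*q^2 - 24*q + 35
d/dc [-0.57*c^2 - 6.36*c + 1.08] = -1.14*c - 6.36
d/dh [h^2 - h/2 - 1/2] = 2*h - 1/2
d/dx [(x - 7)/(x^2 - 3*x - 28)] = -1/(x^2 + 8*x + 16)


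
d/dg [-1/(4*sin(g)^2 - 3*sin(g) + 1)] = (8*sin(g) - 3)*cos(g)/(4*sin(g)^2 - 3*sin(g) + 1)^2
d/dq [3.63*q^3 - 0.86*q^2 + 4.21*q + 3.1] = 10.89*q^2 - 1.72*q + 4.21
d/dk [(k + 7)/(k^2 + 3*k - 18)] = (k^2 + 3*k - (k + 7)*(2*k + 3) - 18)/(k^2 + 3*k - 18)^2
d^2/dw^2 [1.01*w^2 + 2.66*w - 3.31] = 2.02000000000000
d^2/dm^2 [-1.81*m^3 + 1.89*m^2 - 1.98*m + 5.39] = 3.78 - 10.86*m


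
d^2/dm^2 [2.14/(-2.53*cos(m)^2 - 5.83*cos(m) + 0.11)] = (54.791704*(1 - cos(m)^2)^2 + 94.694358*cos(m)^3 + 102.514346*cos(m)^2 - 188.016334*cos(m) - 201.45532)/(2.53*cos(m)^2 + 5.83*cos(m) - 0.11)^3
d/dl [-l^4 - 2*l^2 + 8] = 4*l*(-l^2 - 1)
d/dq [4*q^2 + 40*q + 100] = 8*q + 40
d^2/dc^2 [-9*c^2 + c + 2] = -18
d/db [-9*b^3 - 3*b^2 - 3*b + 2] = -27*b^2 - 6*b - 3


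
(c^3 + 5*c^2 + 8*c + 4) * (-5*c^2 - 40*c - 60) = -5*c^5 - 65*c^4 - 300*c^3 - 640*c^2 - 640*c - 240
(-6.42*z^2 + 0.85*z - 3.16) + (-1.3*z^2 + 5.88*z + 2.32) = -7.72*z^2 + 6.73*z - 0.84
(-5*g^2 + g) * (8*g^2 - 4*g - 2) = -40*g^4 + 28*g^3 + 6*g^2 - 2*g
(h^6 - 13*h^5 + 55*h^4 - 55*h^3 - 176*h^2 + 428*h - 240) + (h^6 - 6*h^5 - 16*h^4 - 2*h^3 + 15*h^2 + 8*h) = 2*h^6 - 19*h^5 + 39*h^4 - 57*h^3 - 161*h^2 + 436*h - 240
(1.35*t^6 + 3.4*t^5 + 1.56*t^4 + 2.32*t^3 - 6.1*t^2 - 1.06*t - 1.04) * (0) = 0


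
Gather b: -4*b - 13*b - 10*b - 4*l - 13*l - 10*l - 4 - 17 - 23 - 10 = -27*b - 27*l - 54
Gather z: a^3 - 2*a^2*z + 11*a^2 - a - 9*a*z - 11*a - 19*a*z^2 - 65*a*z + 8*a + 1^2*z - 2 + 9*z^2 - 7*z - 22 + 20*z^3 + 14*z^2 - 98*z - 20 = a^3 + 11*a^2 - 4*a + 20*z^3 + z^2*(23 - 19*a) + z*(-2*a^2 - 74*a - 104) - 44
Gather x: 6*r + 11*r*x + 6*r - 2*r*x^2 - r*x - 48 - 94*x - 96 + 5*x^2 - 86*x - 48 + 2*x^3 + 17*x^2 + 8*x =12*r + 2*x^3 + x^2*(22 - 2*r) + x*(10*r - 172) - 192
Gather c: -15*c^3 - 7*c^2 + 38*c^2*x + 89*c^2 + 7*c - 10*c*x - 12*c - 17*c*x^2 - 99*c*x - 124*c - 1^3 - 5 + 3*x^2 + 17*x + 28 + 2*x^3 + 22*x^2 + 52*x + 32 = -15*c^3 + c^2*(38*x + 82) + c*(-17*x^2 - 109*x - 129) + 2*x^3 + 25*x^2 + 69*x + 54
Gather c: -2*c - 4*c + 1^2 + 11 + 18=30 - 6*c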